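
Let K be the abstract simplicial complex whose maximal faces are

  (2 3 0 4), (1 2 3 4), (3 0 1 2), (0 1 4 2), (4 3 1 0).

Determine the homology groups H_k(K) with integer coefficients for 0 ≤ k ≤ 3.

H_0 ≅ Z,  H_1 = 0,  H_2 = 0,  H_3 ≅ Z.

Fix the vertex order 0 < 1 < 2 < 3 < 4 and write every simplex with vertices in increasing order. Then dim K = 3 and the simplices of K are:

  0-simplices (5): [0], [1], [2], [3], [4]
  1-simplices (10): [0,1], [0,2], [0,3], [0,4], [1,2], [1,3], [1,4], [2,3], [2,4], [3,4]
  2-simplices (10): [0,1,2], [0,1,3], [0,1,4], [0,2,3], [0,2,4], [0,3,4], [1,2,3], [1,2,4], [1,3,4], [2,3,4]
  3-simplices (5): [0,1,2,3], [0,1,2,4], [0,1,3,4], [0,2,3,4], [1,2,3,4]

Hence C_0 ≅ Z^5, C_1 ≅ Z^10, C_2 ≅ Z^10, C_3 ≅ Z^5.

The boundary map ∂_1: C_1 → C_0 sends each edge [p,q] (with p < q) to q − p.
As a 5×10 matrix over Z this has rank 4, with invariant factors (1,1,1,1).

∂_2: C_2 → C_1 sends each 2-simplex [p,q,r] to [q,r] − [p,r] + [p,q]. For instance
  ∂[0,2,3] = [2,3] − [0,3] + [0,2],
  ∂[1,2,4] = [2,4] − [1,4] + [1,2].
The 10×10 boundary matrix has rank 6 and Smith normal form diag(1,1,1,1,1,1).

Boundary ∂_3: C_3 → C_2 sends each 3-simplex σ to the alternating sum Σ_i (−1)^i (σ with its i-th vertex removed). For instance
  ∂[0,1,2,4] = [1,2,4] − [0,2,4] + [0,1,4] − [0,1,2],
  ∂[0,2,3,4] = [2,3,4] − [0,3,4] + [0,2,4] − [0,2,3].
As a 10×5 matrix over Z this has rank 4, with invariant factors (1,1,1,1).

From H_k ≅ ker(∂_k) / im(∂_{k+1}) we obtain:

  H_0: rank C_0 − rank ∂_1 = 5 − 4 = 1, and the invariant factors of ∂_1 are all 1, so H_0 ≅ Z.
  H_1: rank ker ∂_1 − rank ∂_2 = (10 − 4) − 6 = 0, and the invariant factors of ∂_2 are all 1, so H_1 ≅ 0.
  H_2: rank ker ∂_2 − rank ∂_3 = (10 − 6) − 4 = 0, and the invariant factors of ∂_3 are all 1, so H_2 ≅ 0.
  H_3: rank ker ∂_3 − rank ∂_4 = (5 − 4) − 0 = 1, and there is no ∂_4, so H_3 ≅ Z.

(K is a triangulation of the 3-sphere S^3.)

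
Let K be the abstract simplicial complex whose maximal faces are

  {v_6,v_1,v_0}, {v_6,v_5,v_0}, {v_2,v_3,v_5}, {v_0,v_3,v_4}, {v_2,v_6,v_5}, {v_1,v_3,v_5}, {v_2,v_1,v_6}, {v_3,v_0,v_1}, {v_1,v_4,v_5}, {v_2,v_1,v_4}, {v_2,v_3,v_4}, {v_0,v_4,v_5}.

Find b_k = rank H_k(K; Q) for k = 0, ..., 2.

Fix the vertex order v_0 < v_1 < v_2 < v_3 < v_4 < v_5 < v_6 and write every simplex with vertices in increasing order. Then dim K = 2 and the simplices of K are:

  0-simplices (7): [v_0], [v_1], [v_2], [v_3], [v_4], [v_5], [v_6]
  1-simplices (18): (18 of them)
  2-simplices (12): (12 of them)

so the chain groups are C_0 ≅ Z^7, C_1 ≅ Z^18, C_2 ≅ Z^12.

The boundary map ∂_1: C_1 → C_0 is given by ∂[p,q] = [q] − [p].
As a 7×18 matrix over Z this has rank 6, with invariant factors (1,1,1,1,1,1).

∂_2: C_2 → C_1 maps a triangle to the signed sum of its edges. For instance
  ∂[v_1,v_2,v_6] = [v_2,v_6] − [v_1,v_6] + [v_1,v_2],
  ∂[v_2,v_5,v_6] = [v_5,v_6] − [v_2,v_6] + [v_2,v_5].
As a 18×12 matrix over Z this has rank 12, with invariant factors (1,1,1,1,1,1,1,1,1,1,1,2).

From H_k ≅ ker(∂_k) / im(∂_{k+1}) we obtain:

  H_0: rank C_0 − rank ∂_1 = 7 − 6 = 1, and the invariant factors of ∂_1 are all 1, so H_0 = Z.
  H_1: rank ker ∂_1 − rank ∂_2 = (18 − 6) − 12 = 0, and ∂_2 has invariant factor 2 > 1, so H_1 = Z/2.
  H_2: rank ker ∂_2 − rank ∂_3 = (12 − 12) − 0 = 0, and there is no ∂_3, so H_2 = 0.

As a check, the Euler characteristic is 7 − 18 + 12 = 1, which agrees with 1 − 0 + 0 = 1.

Hence the Betti numbers are b_0 = 1, b_1 = 0, b_2 = 0.

b_0 = 1, b_1 = 0, b_2 = 0.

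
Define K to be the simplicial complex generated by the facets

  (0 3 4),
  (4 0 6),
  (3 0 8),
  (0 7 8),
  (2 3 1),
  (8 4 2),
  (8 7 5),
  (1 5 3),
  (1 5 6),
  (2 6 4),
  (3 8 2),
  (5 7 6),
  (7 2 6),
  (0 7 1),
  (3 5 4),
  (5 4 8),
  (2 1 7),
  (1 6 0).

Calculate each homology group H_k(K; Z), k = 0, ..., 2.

H_0 ≅ Z,  H_1 ≅ Z ⊕ Z_2,  H_2 = 0.

Take the total order 0 < 1 < 2 < 3 < 4 < 5 < 6 < 7 < 8 on the vertex set. Then K (dimension 2) consists of the simplices:

  0-simplices (9): [0], [1], [2], [3], [4], [5], [6], [7], [8]
  1-simplices (27): (27 of them)
  2-simplices (18): [0,1,6], [0,1,7], [0,3,4], [0,3,8], [0,4,6], [0,7,8], [1,2,3], [1,2,7], [1,3,5], [1,5,6], [2,3,8], [2,4,6], [2,4,8], [2,6,7], [3,4,5], [4,5,8], [5,6,7], [5,7,8]

so the chain groups are C_0 ≅ Z^9, C_1 ≅ Z^27, C_2 ≅ Z^18.

The boundary map ∂_1: C_1 → C_0 sends each edge [p,q] (with p < q) to q − p. For instance
  ∂[3,8] = [8] − [3].
As a 9×27 matrix over Z this has rank 8, with invariant factors (1,1,1,1,1,1,1,1).

∂_2: C_2 → C_1 acts by ∂[p,q,r] = [q,r] − [p,r] + [p,q]. For instance
  ∂[0,1,7] = [1,7] − [0,7] + [0,1],
  ∂[1,5,6] = [5,6] − [1,6] + [1,5].
As a 27×18 matrix over Z this has rank 18, with invariant factors (1,1,1,1,1,1,1,1,1,1,1,1,1,1,1,1,1,2).

From H_k ≅ ker(∂_k) / im(∂_{k+1}) we obtain:

  H_0: rank C_0 − rank ∂_1 = 9 − 8 = 1, and the invariant factors of ∂_1 are all 1, so H_0 = Z.
  H_1: rank ker ∂_1 − rank ∂_2 = (27 − 8) − 18 = 1, and ∂_2 has invariant factor 2 > 1, so H_1 = Z ⊕ Z_2.
  H_2: rank ker ∂_2 − rank ∂_3 = (18 − 18) − 0 = 0, and there is no ∂_3, so H_2 = 0.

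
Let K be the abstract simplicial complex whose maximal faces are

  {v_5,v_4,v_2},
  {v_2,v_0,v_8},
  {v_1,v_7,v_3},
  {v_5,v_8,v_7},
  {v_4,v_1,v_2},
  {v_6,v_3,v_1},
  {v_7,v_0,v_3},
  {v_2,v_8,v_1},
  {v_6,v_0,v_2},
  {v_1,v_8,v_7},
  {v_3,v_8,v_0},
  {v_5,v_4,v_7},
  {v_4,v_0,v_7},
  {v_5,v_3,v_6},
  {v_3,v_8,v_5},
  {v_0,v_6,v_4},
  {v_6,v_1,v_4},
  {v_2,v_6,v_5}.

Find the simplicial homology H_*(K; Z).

H_0 ≅ Z,  H_1 ≅ Z ⊕ Z/2,  H_2 = 0.

K has 9 vertices, 27 edges, 18 triangles.
rank ∂_0 = 0, rank ∂_1 = 8 ⇒ b_0 = 9 − 0 − 8 = 1; all invariant factors of ∂_1 are 1 so no torsion. So H_0 ≅ Z.
rank ∂_1 = 8, rank ∂_2 = 18 ⇒ b_1 = 27 − 8 − 18 = 1; ∂_2 has invariant factor(s) [2] giving torsion. So H_1 ≅ Z ⊕ Z/2.
rank ∂_2 = 18, rank ∂_3 = 0 ⇒ b_2 = 18 − 18 − 0 = 0. So H_2 ≅ 0.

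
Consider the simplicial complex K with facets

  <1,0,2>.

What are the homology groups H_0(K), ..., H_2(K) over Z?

H_0 ≅ Z,  H_1 = 0,  H_2 = 0.

We work with the vertex ordering 0 < 1 < 2. The simplices of K, each written with vertices in increasing order, are:

  0-simplices (3): [0], [1], [2]
  1-simplices (3): [0,1], [0,2], [1,2]
  2-simplices (1): [0,1,2]

Hence C_0 ≅ Z^3, C_1 ≅ Z^3, C_2 ≅ Z^1.

∂_1: C_1 → C_0 is given by ∂[p,q] = [q] − [p].
This gives a 3×3 integer matrix of rank 2; reducing to Smith normal form yields diagonal entries (1,1).

The boundary map ∂_2: C_2 → C_1 acts by ∂[p,q,r] = [q,r] − [p,r] + [p,q]. For instance
  ∂[0,1,2] = [1,2] − [0,2] + [0,1].
This gives a 3×1 integer matrix of rank 1; reducing to Smith normal form yields diagonal entries (1).

Computing H_k = (kernel of ∂_k) / (image of ∂_{k+1}):

  H_0: rank C_0 − rank ∂_1 = 3 − 2 = 1, and the invariant factors of ∂_1 are all 1, so H_0 = Z.
  H_1: rank ker ∂_1 − rank ∂_2 = (3 − 2) − 1 = 0, and the invariant factors of ∂_2 are all 1, so H_1 = 0.
  H_2: rank ker ∂_2 − rank ∂_3 = (1 − 1) − 0 = 0, and there is no ∂_3, so H_2 = 0.

As a check, the Euler characteristic is 3 − 3 + 1 = 1, which agrees with 1 − 0 + 0 = 1.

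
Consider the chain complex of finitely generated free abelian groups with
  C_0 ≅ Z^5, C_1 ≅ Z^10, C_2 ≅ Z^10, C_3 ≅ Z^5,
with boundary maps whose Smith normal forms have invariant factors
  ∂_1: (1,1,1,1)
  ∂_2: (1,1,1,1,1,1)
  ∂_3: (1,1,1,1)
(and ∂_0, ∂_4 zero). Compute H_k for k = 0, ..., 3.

H_0: b_0 = 5 − 0 − 4 = 1; torsion from ∂_1 factors > 1: none. So H_0 ≅ Z.
H_1: b_1 = 10 − 4 − 6 = 0; torsion from ∂_2 factors > 1: none. So H_1 ≅ 0.
H_2: b_2 = 10 − 6 − 4 = 0; torsion from ∂_3 factors > 1: none. So H_2 ≅ 0.
H_3: b_3 = 5 − 4 − 0 = 1; torsion from ∂_4 factors > 1: none. So H_3 ≅ Z.

H_0 ≅ Z,  H_1 = 0,  H_2 = 0,  H_3 ≅ Z.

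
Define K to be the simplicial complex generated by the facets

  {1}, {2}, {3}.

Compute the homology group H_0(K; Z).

H_0 = Z^3.

Order the vertices as 1 < 2 < 3. Listing each simplex with vertices in this order, K has dimension 0 with simplices:

  0-simplices (3): [1], [2], [3]

giving chain groups C_0 ≅ Z^3.

Reading off H_k = ker ∂_k / im ∂_{k+1}:

  H_0: rank C_0 − rank ∂_1 = 3 − 0 = 3, and there is no ∂_1, so H_0 ≅ Z^3.

(K is a triangulation of a set of 3 points.)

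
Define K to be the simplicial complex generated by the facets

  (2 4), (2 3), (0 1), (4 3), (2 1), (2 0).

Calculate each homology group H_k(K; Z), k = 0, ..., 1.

H_0 ≅ Z,  H_1 ≅ Z^2.

We work with the vertex ordering 0 < 1 < 2 < 3 < 4. The simplices of K, each written with vertices in increasing order, are:

  0-simplices (5): [0], [1], [2], [3], [4]
  1-simplices (6): [0,1], [0,2], [1,2], [2,3], [2,4], [3,4]

Hence C_0 ≅ Z^5, C_1 ≅ Z^6.

The boundary map ∂_1: C_1 → C_0 sends each edge [p,q] (with p < q) to q − p.
The 5×6 boundary matrix has rank 4 and Smith normal form diag(1,1,1,1).

From H_k ≅ ker(∂_k) / im(∂_{k+1}) we obtain:

  H_0: rank C_0 − rank ∂_1 = 5 − 4 = 1, and the invariant factors of ∂_1 are all 1, so H_0 = Z.
  H_1: rank ker ∂_1 − rank ∂_2 = (6 − 4) − 0 = 2, and there is no ∂_2, so H_1 = Z^2.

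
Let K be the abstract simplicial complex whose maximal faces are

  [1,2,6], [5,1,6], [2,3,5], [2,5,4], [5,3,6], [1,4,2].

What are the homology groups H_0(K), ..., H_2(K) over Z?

H_0 ≅ Z,  H_1 ≅ Z,  H_2 = 0.

Take the total order 1 < 2 < 3 < 4 < 5 < 6 on the vertex set. Then K (dimension 2) consists of the simplices:

  0-simplices (6): [1], [2], [3], [4], [5], [6]
  1-simplices (12): [1,2], [1,4], [1,5], [1,6], [2,3], [2,4], [2,5], [2,6], [3,5], [3,6], [4,5], [5,6]
  2-simplices (6): [1,2,4], [1,2,6], [1,5,6], [2,3,5], [2,4,5], [3,5,6]

so the chain groups are C_0 ≅ Z^6, C_1 ≅ Z^12, C_2 ≅ Z^6.

Boundary ∂_1: C_1 → C_0 maps an edge to its endpoints' difference, ∂[p,q] = q − p. For instance
  ∂[1,4] = [4] − [1].
The 6×12 boundary matrix has rank 5 and Smith normal form diag(1,1,1,1,1).

∂_2: C_2 → C_1 sends each 2-simplex [p,q,r] to [q,r] − [p,r] + [p,q]. For instance
  ∂[1,2,4] = [2,4] − [1,4] + [1,2],
  ∂[2,3,5] = [3,5] − [2,5] + [2,3].
This gives a 12×6 integer matrix of rank 6; reducing to Smith normal form yields diagonal entries (1,1,1,1,1,1).

Computing H_k = (kernel of ∂_k) / (image of ∂_{k+1}):

  H_0: rank C_0 − rank ∂_1 = 6 − 5 = 1, and the invariant factors of ∂_1 are all 1, so H_0 ≅ Z.
  H_1: rank ker ∂_1 − rank ∂_2 = (12 − 5) − 6 = 1, and the invariant factors of ∂_2 are all 1, so H_1 ≅ Z.
  H_2: rank ker ∂_2 − rank ∂_3 = (6 − 6) − 0 = 0, and there is no ∂_3, so H_2 ≅ 0.

As a check, the Euler characteristic is 6 − 12 + 6 = 0, which agrees with 1 − 1 + 0 = 0.
(K is a triangulation of the cylinder S^1 x I.)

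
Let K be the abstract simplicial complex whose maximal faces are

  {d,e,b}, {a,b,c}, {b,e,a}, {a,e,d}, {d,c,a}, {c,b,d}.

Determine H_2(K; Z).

H_2 = Z.

We work with the vertex ordering a < b < c < d < e. The simplices of K, each written with vertices in increasing order, are:

  0-simplices (5): a, b, c, d, e
  1-simplices (9): ab, ac, ad, ae, bc, bd, be, cd, de
  2-simplices (6): abc, abe, acd, ade, bcd, bde

so the chain groups are C_0 ≅ Z^5, C_1 ≅ Z^9, C_2 ≅ Z^6.

∂_1: C_1 → C_0 sends each edge [p,q] (with p < q) to q − p. For instance
  ∂bc = c − b.
As a 5×9 matrix over Z this has rank 4, with invariant factors (1,1,1,1).

The boundary map ∂_2: C_2 → C_1 sends each 2-simplex [p,q,r] to [q,r] − [p,r] + [p,q]. For instance
  ∂bde = de − be + bd,
  ∂abe = be − ae + ab.
The resulting 9×6 matrix has rank 5, and its Smith normal form has invariant factors (1,1,1,1,1).

Now H_k = ker ∂_k / im ∂_{k+1}, so:

  H_2: rank ker ∂_2 − rank ∂_3 = (6 − 5) − 0 = 1, and there is no ∂_3, so H_2 = Z.

(K is a triangulation of the 2-sphere S^2.)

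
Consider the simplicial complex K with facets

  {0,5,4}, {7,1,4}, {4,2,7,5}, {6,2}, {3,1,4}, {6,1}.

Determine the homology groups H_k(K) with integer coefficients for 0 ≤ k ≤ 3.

H_0 = Z,  H_1 = Z,  H_2 = 0,  H_3 = 0.

K has 8 vertices, 14 edges, 7 triangles, 1 3-simplex.
rank ∂_0 = 0, rank ∂_1 = 7 ⇒ b_0 = 8 − 0 − 7 = 1; all invariant factors of ∂_1 are 1 so no torsion. So H_0 = Z.
rank ∂_1 = 7, rank ∂_2 = 6 ⇒ b_1 = 14 − 7 − 6 = 1; all invariant factors of ∂_2 are 1 so no torsion. So H_1 = Z.
rank ∂_2 = 6, rank ∂_3 = 1 ⇒ b_2 = 7 − 6 − 1 = 0; all invariant factors of ∂_3 are 1 so no torsion. So H_2 = 0.
rank ∂_3 = 1, rank ∂_4 = 0 ⇒ b_3 = 1 − 1 − 0 = 0. So H_3 = 0.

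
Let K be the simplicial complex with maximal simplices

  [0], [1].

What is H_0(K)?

Fix the vertex order 0 < 1 and write every simplex with vertices in increasing order. Then dim K = 0 and the simplices of K are:

  0-simplices (2): [0], [1]

Hence C_0 ≅ Z^2.

Now H_k = ker ∂_k / im ∂_{k+1}, so:

  H_0: rank C_0 − rank ∂_1 = 2 − 0 = 2, and there is no ∂_1, so H_0 ≅ Z^2.

H_0 ≅ Z^2.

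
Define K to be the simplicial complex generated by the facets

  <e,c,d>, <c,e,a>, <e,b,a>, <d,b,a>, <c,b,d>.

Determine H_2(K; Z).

H_2 = 0.

Take the total order a < b < c < d < e on the vertex set. Then K (dimension 2) consists of the simplices:

  0-simplices (5): a, b, c, d, e
  1-simplices (10): ab, ac, ad, ae, bc, bd, be, cd, ce, de
  2-simplices (5): abd, abe, ace, bcd, cde

giving chain groups C_0 ≅ Z^5, C_1 ≅ Z^10, C_2 ≅ Z^5.

Boundary ∂_1: C_1 → C_0 sends each edge [p,q] (with p < q) to q − p.
This gives a 5×10 integer matrix of rank 4; reducing to Smith normal form yields diagonal entries (1,1,1,1).

∂_2: C_2 → C_1 sends each 2-simplex [p,q,r] to [q,r] − [p,r] + [p,q]. For instance
  ∂abd = bd − ad + ab,
  ∂ace = ce − ae + ac.
This gives a 10×5 integer matrix of rank 5; reducing to Smith normal form yields diagonal entries (1,1,1,1,1).

Computing H_k = (kernel of ∂_k) / (image of ∂_{k+1}):

  H_2: rank ker ∂_2 − rank ∂_3 = (5 − 5) − 0 = 0, and there is no ∂_3, so H_2 = 0.

(K is a triangulation of the Möbius band.)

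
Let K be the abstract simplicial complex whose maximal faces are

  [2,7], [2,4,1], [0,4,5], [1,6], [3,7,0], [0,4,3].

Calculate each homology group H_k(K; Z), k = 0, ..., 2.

H_0 = Z,  H_1 = Z,  H_2 = 0.

K has 8 vertices, 12 edges, 4 triangles.
rank ∂_0 = 0, rank ∂_1 = 7 ⇒ b_0 = 8 − 0 − 7 = 1; all invariant factors of ∂_1 are 1 so no torsion. So H_0 = Z.
rank ∂_1 = 7, rank ∂_2 = 4 ⇒ b_1 = 12 − 7 − 4 = 1; all invariant factors of ∂_2 are 1 so no torsion. So H_1 = Z.
rank ∂_2 = 4, rank ∂_3 = 0 ⇒ b_2 = 4 − 4 − 0 = 0. So H_2 = 0.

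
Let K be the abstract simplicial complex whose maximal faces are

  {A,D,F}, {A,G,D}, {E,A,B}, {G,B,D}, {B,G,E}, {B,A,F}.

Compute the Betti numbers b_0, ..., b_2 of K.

K has 6 vertices, 12 edges, 6 triangles.
rank ∂_0 = 0, rank ∂_1 = 5 ⇒ b_0 = 6 − 0 − 5 = 1; all invariant factors of ∂_1 are 1 so no torsion. So H_0 ≅ Z.
rank ∂_1 = 5, rank ∂_2 = 6 ⇒ b_1 = 12 − 5 − 6 = 1; all invariant factors of ∂_2 are 1 so no torsion. So H_1 ≅ Z.
rank ∂_2 = 6, rank ∂_3 = 0 ⇒ b_2 = 6 − 6 − 0 = 0. So H_2 ≅ 0.

b_0 = 1, b_1 = 1, b_2 = 0.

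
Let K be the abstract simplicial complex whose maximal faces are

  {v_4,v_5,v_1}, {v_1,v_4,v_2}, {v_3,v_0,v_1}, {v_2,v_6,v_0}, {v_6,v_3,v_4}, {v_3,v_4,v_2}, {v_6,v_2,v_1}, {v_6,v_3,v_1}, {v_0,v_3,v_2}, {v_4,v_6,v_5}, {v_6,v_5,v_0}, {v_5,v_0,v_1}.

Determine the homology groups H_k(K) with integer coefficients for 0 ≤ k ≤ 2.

K has 7 vertices, 18 edges, 12 triangles.
rank ∂_0 = 0, rank ∂_1 = 6 ⇒ b_0 = 7 − 0 − 6 = 1; all invariant factors of ∂_1 are 1 so no torsion. So H_0 = Z.
rank ∂_1 = 6, rank ∂_2 = 12 ⇒ b_1 = 18 − 6 − 12 = 0; ∂_2 has invariant factor(s) [2] giving torsion. So H_1 = Z/2.
rank ∂_2 = 12, rank ∂_3 = 0 ⇒ b_2 = 12 − 12 − 0 = 0. So H_2 = 0.

H_0 = Z,  H_1 = Z/2,  H_2 = 0.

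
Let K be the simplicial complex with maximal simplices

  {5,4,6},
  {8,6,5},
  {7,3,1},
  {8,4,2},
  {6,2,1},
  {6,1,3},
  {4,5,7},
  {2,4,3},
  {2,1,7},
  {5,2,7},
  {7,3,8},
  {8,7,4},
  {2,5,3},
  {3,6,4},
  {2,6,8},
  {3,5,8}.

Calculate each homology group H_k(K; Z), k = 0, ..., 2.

Order the vertices as 1 < 2 < 3 < 4 < 5 < 6 < 7 < 8. Listing each simplex with vertices in this order, K has dimension 2 with simplices:

  0-simplices (8): [1], [2], [3], [4], [5], [6], [7], [8]
  1-simplices (24): (24 of them)
  2-simplices (16): [1,2,6], [1,2,7], [1,3,6], [1,3,7], [2,3,4], [2,3,5], [2,4,8], [2,5,7], [2,6,8], [3,4,6], [3,5,8], [3,7,8], [4,5,6], [4,5,7], [4,7,8], [5,6,8]

so the chain groups are C_0 ≅ Z^8, C_1 ≅ Z^24, C_2 ≅ Z^16.

The boundary map ∂_1: C_1 → C_0 sends each edge [p,q] (with p < q) to q − p. For instance
  ∂[1,3] = [3] − [1].
The 8×24 boundary matrix has rank 7 and Smith normal form diag(1,1,1,1,1,1,1).

∂_2: C_2 → C_1 sends each 2-simplex [p,q,r] to [q,r] − [p,r] + [p,q]. For instance
  ∂[1,2,7] = [2,7] − [1,7] + [1,2],
  ∂[2,5,7] = [5,7] − [2,7] + [2,5].
The 24×16 boundary matrix has rank 15 and Smith normal form diag(1,1,1,1,1,1,1,1,1,1,1,1,1,1,1).

Now H_k = ker ∂_k / im ∂_{k+1}, so:

  H_0: rank C_0 − rank ∂_1 = 8 − 7 = 1, and the invariant factors of ∂_1 are all 1, so H_0 ≅ Z.
  H_1: rank ker ∂_1 − rank ∂_2 = (24 − 7) − 15 = 2, and the invariant factors of ∂_2 are all 1, so H_1 ≅ Z^2.
  H_2: rank ker ∂_2 − rank ∂_3 = (16 − 15) − 0 = 1, and there is no ∂_3, so H_2 ≅ Z.

(K is a triangulation of the torus T^2.)

H_0 ≅ Z,  H_1 ≅ Z^2,  H_2 ≅ Z.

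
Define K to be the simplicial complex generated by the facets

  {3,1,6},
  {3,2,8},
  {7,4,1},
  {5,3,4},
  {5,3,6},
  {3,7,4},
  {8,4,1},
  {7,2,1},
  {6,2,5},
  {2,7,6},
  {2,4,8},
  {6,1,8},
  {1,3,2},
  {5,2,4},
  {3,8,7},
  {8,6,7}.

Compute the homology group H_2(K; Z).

H_2 ≅ Z.

Fix the vertex order 1 < 2 < 3 < 4 < 5 < 6 < 7 < 8 and write every simplex with vertices in increasing order. Then dim K = 2 and the simplices of K are:

  0-simplices (8): [1], [2], [3], [4], [5], [6], [7], [8]
  1-simplices (24): (24 of them)
  2-simplices (16): [1,2,3], [1,2,7], [1,3,6], [1,4,7], [1,4,8], [1,6,8], [2,3,8], [2,4,5], [2,4,8], [2,5,6], [2,6,7], [3,4,5], [3,4,7], [3,5,6], [3,7,8], [6,7,8]

Hence C_0 ≅ Z^8, C_1 ≅ Z^24, C_2 ≅ Z^16.

Boundary ∂_1: C_1 → C_0 is given by ∂[p,q] = [q] − [p]. For instance
  ∂[2,4] = [4] − [2].
The resulting 8×24 matrix has rank 7, and its Smith normal form has invariant factors (1,1,1,1,1,1,1).

∂_2: C_2 → C_1 acts by ∂[p,q,r] = [q,r] − [p,r] + [p,q]. For instance
  ∂[1,4,7] = [4,7] − [1,7] + [1,4],
  ∂[1,6,8] = [6,8] − [1,8] + [1,6].
As a 24×16 matrix over Z this has rank 15, with invariant factors (1,1,1,1,1,1,1,1,1,1,1,1,1,1,1).

Computing H_k = (kernel of ∂_k) / (image of ∂_{k+1}):

  H_2: rank ker ∂_2 − rank ∂_3 = (16 − 15) − 0 = 1, and there is no ∂_3, so H_2 = Z.

(K is a triangulation of the torus T^2.)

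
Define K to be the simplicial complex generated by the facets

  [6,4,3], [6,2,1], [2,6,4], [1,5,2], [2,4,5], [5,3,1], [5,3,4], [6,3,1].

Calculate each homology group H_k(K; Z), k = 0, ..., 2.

H_0 ≅ Z,  H_1 = 0,  H_2 ≅ Z.

K has 6 vertices, 12 edges, 8 triangles.
rank ∂_0 = 0, rank ∂_1 = 5 ⇒ b_0 = 6 − 0 − 5 = 1; all invariant factors of ∂_1 are 1 so no torsion. So H_0 ≅ Z.
rank ∂_1 = 5, rank ∂_2 = 7 ⇒ b_1 = 12 − 5 − 7 = 0; all invariant factors of ∂_2 are 1 so no torsion. So H_1 ≅ 0.
rank ∂_2 = 7, rank ∂_3 = 0 ⇒ b_2 = 8 − 7 − 0 = 1. So H_2 ≅ Z.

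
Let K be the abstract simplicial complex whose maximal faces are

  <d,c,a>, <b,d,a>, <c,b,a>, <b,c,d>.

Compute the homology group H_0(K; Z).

Fix the vertex order a < b < c < d and write every simplex with vertices in increasing order. Then dim K = 2 and the simplices of K are:

  0-simplices (4): a, b, c, d
  1-simplices (6): ab, ac, ad, bc, bd, cd
  2-simplices (4): abc, abd, acd, bcd

Hence C_0 ≅ Z^4, C_1 ≅ Z^6, C_2 ≅ Z^4.

The boundary map ∂_1: C_1 → C_0 maps an edge to its endpoints' difference, ∂[p,q] = q − p. For instance
  ∂ab = b − a.
This gives a 4×6 integer matrix of rank 3; reducing to Smith normal form yields diagonal entries (1,1,1).

The boundary map ∂_2: C_2 → C_1 acts by ∂[p,q,r] = [q,r] − [p,r] + [p,q]. For instance
  ∂acd = cd − ad + ac,
  ∂bcd = cd − bd + bc.
This gives a 6×4 integer matrix of rank 3; reducing to Smith normal form yields diagonal entries (1,1,1).

Now H_k = ker ∂_k / im ∂_{k+1}, so:

  H_0: rank C_0 − rank ∂_1 = 4 − 3 = 1, and the invariant factors of ∂_1 are all 1, so H_0 ≅ Z.

(K is a triangulation of the 2-sphere S^2.)

H_0 = Z.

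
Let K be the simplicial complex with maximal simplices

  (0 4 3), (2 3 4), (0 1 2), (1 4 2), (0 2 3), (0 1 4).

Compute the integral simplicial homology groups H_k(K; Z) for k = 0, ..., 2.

H_0 = Z,  H_1 = 0,  H_2 = Z.

Take the total order 0 < 1 < 2 < 3 < 4 on the vertex set. Then K (dimension 2) consists of the simplices:

  0-simplices (5): [0], [1], [2], [3], [4]
  1-simplices (9): [0,1], [0,2], [0,3], [0,4], [1,2], [1,4], [2,3], [2,4], [3,4]
  2-simplices (6): [0,1,2], [0,1,4], [0,2,3], [0,3,4], [1,2,4], [2,3,4]

so the chain groups are C_0 ≅ Z^5, C_1 ≅ Z^9, C_2 ≅ Z^6.

Boundary ∂_1: C_1 → C_0 maps an edge to its endpoints' difference, ∂[p,q] = q − p. For instance
  ∂[2,3] = [3] − [2].
This gives a 5×9 integer matrix of rank 4; reducing to Smith normal form yields diagonal entries (1,1,1,1).

The boundary map ∂_2: C_2 → C_1 sends each 2-simplex [p,q,r] to [q,r] − [p,r] + [p,q]. For instance
  ∂[0,3,4] = [3,4] − [0,4] + [0,3],
  ∂[1,2,4] = [2,4] − [1,4] + [1,2].
The resulting 9×6 matrix has rank 5, and its Smith normal form has invariant factors (1,1,1,1,1).

Now H_k = ker ∂_k / im ∂_{k+1}, so:

  H_0: rank C_0 − rank ∂_1 = 5 − 4 = 1, and the invariant factors of ∂_1 are all 1, so H_0 ≅ Z.
  H_1: rank ker ∂_1 − rank ∂_2 = (9 − 4) − 5 = 0, and the invariant factors of ∂_2 are all 1, so H_1 ≅ 0.
  H_2: rank ker ∂_2 − rank ∂_3 = (6 − 5) − 0 = 1, and there is no ∂_3, so H_2 ≅ Z.

As a check, the Euler characteristic is 5 − 9 + 6 = 2, which agrees with 1 − 0 + 1 = 2.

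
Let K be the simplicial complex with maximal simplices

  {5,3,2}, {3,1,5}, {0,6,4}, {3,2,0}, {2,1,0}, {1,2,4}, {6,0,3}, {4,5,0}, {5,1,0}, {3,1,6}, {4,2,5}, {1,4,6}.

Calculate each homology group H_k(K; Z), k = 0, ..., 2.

H_0 = Z,  H_1 = Z_2,  H_2 = 0.

Take the total order 0 < 1 < 2 < 3 < 4 < 5 < 6 on the vertex set. Then K (dimension 2) consists of the simplices:

  0-simplices (7): [0], [1], [2], [3], [4], [5], [6]
  1-simplices (18): [0,1], [0,2], [0,3], [0,4], [0,5], [0,6], [1,2], [1,3], [1,4], [1,5], [1,6], [2,3], [2,4], [2,5], [3,5], [3,6], [4,5], [4,6]
  2-simplices (12): [0,1,2], [0,1,5], [0,2,3], [0,3,6], [0,4,5], [0,4,6], [1,2,4], [1,3,5], [1,3,6], [1,4,6], [2,3,5], [2,4,5]

so the chain groups are C_0 ≅ Z^7, C_1 ≅ Z^18, C_2 ≅ Z^12.

The boundary map ∂_1: C_1 → C_0 maps an edge to its endpoints' difference, ∂[p,q] = q − p. For instance
  ∂[1,2] = [2] − [1].
This gives a 7×18 integer matrix of rank 6; reducing to Smith normal form yields diagonal entries (1,1,1,1,1,1).

Boundary ∂_2: C_2 → C_1 maps a triangle to the signed sum of its edges. For instance
  ∂[1,4,6] = [4,6] − [1,6] + [1,4],
  ∂[0,3,6] = [3,6] − [0,6] + [0,3].
The 18×12 boundary matrix has rank 12 and Smith normal form diag(1,1,1,1,1,1,1,1,1,1,1,2).

Now H_k = ker ∂_k / im ∂_{k+1}, so:

  H_0: rank C_0 − rank ∂_1 = 7 − 6 = 1, and the invariant factors of ∂_1 are all 1, so H_0 = Z.
  H_1: rank ker ∂_1 − rank ∂_2 = (18 − 6) − 12 = 0, and ∂_2 has invariant factor 2 > 1, so H_1 = Z_2.
  H_2: rank ker ∂_2 − rank ∂_3 = (12 − 12) − 0 = 0, and there is no ∂_3, so H_2 = 0.

(K is a triangulation of the real projective plane RP^2.)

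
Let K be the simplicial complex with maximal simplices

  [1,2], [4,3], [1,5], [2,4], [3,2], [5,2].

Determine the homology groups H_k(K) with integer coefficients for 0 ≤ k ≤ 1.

H_0 ≅ Z,  H_1 ≅ Z^2.

Fix the vertex order 1 < 2 < 3 < 4 < 5 and write every simplex with vertices in increasing order. Then dim K = 1 and the simplices of K are:

  0-simplices (5): [1], [2], [3], [4], [5]
  1-simplices (6): [1,2], [1,5], [2,3], [2,4], [2,5], [3,4]

Hence C_0 ≅ Z^5, C_1 ≅ Z^6.

∂_1: C_1 → C_0 maps an edge to its endpoints' difference, ∂[p,q] = q − p.
As a 5×6 matrix over Z this has rank 4, with invariant factors (1,1,1,1).

Reading off H_k = ker ∂_k / im ∂_{k+1}:

  H_0: rank C_0 − rank ∂_1 = 5 − 4 = 1, and the invariant factors of ∂_1 are all 1, so H_0 ≅ Z.
  H_1: rank ker ∂_1 − rank ∂_2 = (6 − 4) − 0 = 2, and there is no ∂_2, so H_1 ≅ Z^2.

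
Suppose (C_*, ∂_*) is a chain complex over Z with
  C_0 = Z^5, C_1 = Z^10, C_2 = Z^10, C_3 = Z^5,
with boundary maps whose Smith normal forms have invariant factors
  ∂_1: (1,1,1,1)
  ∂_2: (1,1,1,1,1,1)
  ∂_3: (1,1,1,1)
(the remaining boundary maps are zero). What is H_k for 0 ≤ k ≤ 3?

H_0 ≅ Z,  H_1 = 0,  H_2 = 0,  H_3 ≅ Z.

H_0: b_0 = 5 − 0 − 4 = 1; torsion from ∂_1 factors > 1: none. So H_0 ≅ Z.
H_1: b_1 = 10 − 4 − 6 = 0; torsion from ∂_2 factors > 1: none. So H_1 ≅ 0.
H_2: b_2 = 10 − 6 − 4 = 0; torsion from ∂_3 factors > 1: none. So H_2 ≅ 0.
H_3: b_3 = 5 − 4 − 0 = 1; torsion from ∂_4 factors > 1: none. So H_3 ≅ Z.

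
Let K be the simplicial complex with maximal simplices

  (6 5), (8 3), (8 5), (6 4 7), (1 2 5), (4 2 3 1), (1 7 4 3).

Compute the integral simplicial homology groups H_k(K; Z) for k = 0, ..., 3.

H_0 = Z,  H_1 = Z^2,  H_2 = 0,  H_3 = 0.

Fix the vertex order 1 < 2 < 3 < 4 < 5 < 6 < 7 < 8 and write every simplex with vertices in increasing order. Then dim K = 3 and the simplices of K are:

  0-simplices (8): [1], [2], [3], [4], [5], [6], [7], [8]
  1-simplices (16): [1,2], [1,3], [1,4], [1,5], [1,7], [2,3], [2,4], [2,5], [3,4], [3,7], [3,8], [4,6], [4,7], [5,6], [5,8], [6,7]
  2-simplices (9): [1,2,3], [1,2,4], [1,2,5], [1,3,4], [1,3,7], [1,4,7], [2,3,4], [3,4,7], [4,6,7]
  3-simplices (2): [1,2,3,4], [1,3,4,7]

so the chain groups are C_0 ≅ Z^8, C_1 ≅ Z^16, C_2 ≅ Z^9, C_3 ≅ Z^2.

The boundary map ∂_1: C_1 → C_0 maps an edge to its endpoints' difference, ∂[p,q] = q − p. For instance
  ∂[6,7] = [7] − [6].
This gives a 8×16 integer matrix of rank 7; reducing to Smith normal form yields diagonal entries (1,1,1,1,1,1,1).

The boundary map ∂_2: C_2 → C_1 sends each 2-simplex [p,q,r] to [q,r] − [p,r] + [p,q]. For instance
  ∂[1,2,5] = [2,5] − [1,5] + [1,2],
  ∂[1,3,7] = [3,7] − [1,7] + [1,3].
The resulting 16×9 matrix has rank 7, and its Smith normal form has invariant factors (1,1,1,1,1,1,1).

Boundary ∂_3: C_3 → C_2 sends each 3-simplex σ to the alternating sum Σ_i (−1)^i (σ with its i-th vertex removed). For instance
  ∂[1,2,3,4] = [2,3,4] − [1,3,4] + [1,2,4] − [1,2,3],
  ∂[1,3,4,7] = [3,4,7] − [1,4,7] + [1,3,7] − [1,3,4].
This gives a 9×2 integer matrix of rank 2; reducing to Smith normal form yields diagonal entries (1,1).

Now H_k = ker ∂_k / im ∂_{k+1}, so:

  H_0: rank C_0 − rank ∂_1 = 8 − 7 = 1, and the invariant factors of ∂_1 are all 1, so H_0 = Z.
  H_1: rank ker ∂_1 − rank ∂_2 = (16 − 7) − 7 = 2, and the invariant factors of ∂_2 are all 1, so H_1 = Z^2.
  H_2: rank ker ∂_2 − rank ∂_3 = (9 − 7) − 2 = 0, and the invariant factors of ∂_3 are all 1, so H_2 = 0.
  H_3: rank ker ∂_3 − rank ∂_4 = (2 − 2) − 0 = 0, and there is no ∂_4, so H_3 = 0.

As a check, the Euler characteristic is 8 − 16 + 9 − 2 = -1, which agrees with 1 − 2 + 0 − 0 = -1.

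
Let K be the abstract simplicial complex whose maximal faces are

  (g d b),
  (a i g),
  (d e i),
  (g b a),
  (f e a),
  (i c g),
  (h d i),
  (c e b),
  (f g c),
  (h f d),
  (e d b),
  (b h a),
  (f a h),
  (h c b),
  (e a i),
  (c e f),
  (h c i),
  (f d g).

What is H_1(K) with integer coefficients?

We work with the vertex ordering a < b < c < d < e < f < g < h < i. The simplices of K, each written with vertices in increasing order, are:

  0-simplices (9): a, b, c, d, e, f, g, h, i
  1-simplices (27): ab, ae, af, ag, ah, ai, bc, bd, be, bg, bh, ce, cf, cg, ch, ci, de, df, dg, dh, di, ef, ei, fg, fh, gi, hi
  2-simplices (18): abg, abh, aef, aei, afh, agi, bce, bch, bde, bdg, cef, cfg, cgi, chi, dei, dfg, dfh, dhi

Hence C_0 ≅ Z^9, C_1 ≅ Z^27, C_2 ≅ Z^18.

The boundary map ∂_1: C_1 → C_0 sends each edge [p,q] (with p < q) to q − p. For instance
  ∂ai = i − a.
The resulting 9×27 matrix has rank 8, and its Smith normal form has invariant factors (1,1,1,1,1,1,1,1).

∂_2: C_2 → C_1 maps a triangle to the signed sum of its edges. For instance
  ∂bch = ch − bh + bc,
  ∂aei = ei − ai + ae.
The resulting 27×18 matrix has rank 17, and its Smith normal form has invariant factors (1,1,1,1,1,1,1,1,1,1,1,1,1,1,1,1,1).

Now H_k = ker ∂_k / im ∂_{k+1}, so:

  H_1: rank ker ∂_1 − rank ∂_2 = (27 − 8) − 17 = 2, and the invariant factors of ∂_2 are all 1, so H_1 ≅ Z^2.

H_1 ≅ Z^2.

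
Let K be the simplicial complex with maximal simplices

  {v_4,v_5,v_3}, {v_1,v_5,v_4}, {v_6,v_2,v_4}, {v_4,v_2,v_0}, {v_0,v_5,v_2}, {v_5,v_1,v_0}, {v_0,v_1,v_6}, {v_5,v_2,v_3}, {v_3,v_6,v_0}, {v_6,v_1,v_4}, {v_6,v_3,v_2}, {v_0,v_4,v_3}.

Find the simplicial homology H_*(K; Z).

H_0 = Z,  H_1 = Z/2Z,  H_2 = 0.

Fix the vertex order v_0 < v_1 < v_2 < v_3 < v_4 < v_5 < v_6 and write every simplex with vertices in increasing order. Then dim K = 2 and the simplices of K are:

  0-simplices (7): [v_0], [v_1], [v_2], [v_3], [v_4], [v_5], [v_6]
  1-simplices (18): (18 of them)
  2-simplices (12): (12 of them)

so the chain groups are C_0 ≅ Z^7, C_1 ≅ Z^18, C_2 ≅ Z^12.

Boundary ∂_1: C_1 → C_0 maps an edge to its endpoints' difference, ∂[p,q] = q − p.
This gives a 7×18 integer matrix of rank 6; reducing to Smith normal form yields diagonal entries (1,1,1,1,1,1).

Boundary ∂_2: C_2 → C_1 acts by ∂[p,q,r] = [q,r] − [p,r] + [p,q]. For instance
  ∂[v_0,v_3,v_4] = [v_3,v_4] − [v_0,v_4] + [v_0,v_3],
  ∂[v_1,v_4,v_5] = [v_4,v_5] − [v_1,v_5] + [v_1,v_4].
The resulting 18×12 matrix has rank 12, and its Smith normal form has invariant factors (1,1,1,1,1,1,1,1,1,1,1,2).

Reading off H_k = ker ∂_k / im ∂_{k+1}:

  H_0: rank C_0 − rank ∂_1 = 7 − 6 = 1, and the invariant factors of ∂_1 are all 1, so H_0 ≅ Z.
  H_1: rank ker ∂_1 − rank ∂_2 = (18 − 6) − 12 = 0, and ∂_2 has invariant factor 2 > 1, so H_1 ≅ Z/2Z.
  H_2: rank ker ∂_2 − rank ∂_3 = (12 − 12) − 0 = 0, and there is no ∂_3, so H_2 ≅ 0.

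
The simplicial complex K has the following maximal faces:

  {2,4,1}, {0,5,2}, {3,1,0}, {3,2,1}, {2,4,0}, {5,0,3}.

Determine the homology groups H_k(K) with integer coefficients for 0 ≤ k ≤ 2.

K has 6 vertices, 12 edges, 6 triangles.
rank ∂_0 = 0, rank ∂_1 = 5 ⇒ b_0 = 6 − 0 − 5 = 1; all invariant factors of ∂_1 are 1 so no torsion. So H_0 ≅ Z.
rank ∂_1 = 5, rank ∂_2 = 6 ⇒ b_1 = 12 − 5 − 6 = 1; all invariant factors of ∂_2 are 1 so no torsion. So H_1 ≅ Z.
rank ∂_2 = 6, rank ∂_3 = 0 ⇒ b_2 = 6 − 6 − 0 = 0. So H_2 ≅ 0.

H_0 = Z,  H_1 = Z,  H_2 = 0.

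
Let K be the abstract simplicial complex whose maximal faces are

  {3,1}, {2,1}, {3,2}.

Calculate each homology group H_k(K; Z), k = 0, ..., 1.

H_0 = Z,  H_1 = Z.

Take the total order 1 < 2 < 3 on the vertex set. Then K (dimension 1) consists of the simplices:

  0-simplices (3): [1], [2], [3]
  1-simplices (3): [1,2], [1,3], [2,3]

Hence C_0 ≅ Z^3, C_1 ≅ Z^3.

The boundary map ∂_1: C_1 → C_0 maps an edge to its endpoints' difference, ∂[p,q] = q − p. For instance
  ∂[1,2] = [2] − [1].
The 3×3 boundary matrix has rank 2 and Smith normal form diag(1,1).

Now H_k = ker ∂_k / im ∂_{k+1}, so:

  H_0: rank C_0 − rank ∂_1 = 3 − 2 = 1, and the invariant factors of ∂_1 are all 1, so H_0 = Z.
  H_1: rank ker ∂_1 − rank ∂_2 = (3 − 2) − 0 = 1, and there is no ∂_2, so H_1 = Z.

As a check, the Euler characteristic is 3 − 3 = 0, which agrees with 1 − 1 = 0.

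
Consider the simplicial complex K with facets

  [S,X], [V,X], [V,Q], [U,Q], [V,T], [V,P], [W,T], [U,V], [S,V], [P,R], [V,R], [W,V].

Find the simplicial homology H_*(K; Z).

Order the vertices as P < Q < R < S < T < U < V < W < X. Listing each simplex with vertices in this order, K has dimension 1 with simplices:

  0-simplices (9): P, Q, R, S, T, U, V, W, X
  1-simplices (12): PR, PV, QU, QV, RV, SV, SX, TV, TW, UV, VW, VX

giving chain groups C_0 ≅ Z^9, C_1 ≅ Z^12.

∂_1: C_1 → C_0 maps an edge to its endpoints' difference, ∂[p,q] = q − p. For instance
  ∂QU = U − Q.
The resulting 9×12 matrix has rank 8, and its Smith normal form has invariant factors (1,1,1,1,1,1,1,1).

Computing H_k = (kernel of ∂_k) / (image of ∂_{k+1}):

  H_0: rank C_0 − rank ∂_1 = 9 − 8 = 1, and the invariant factors of ∂_1 are all 1, so H_0 ≅ Z.
  H_1: rank ker ∂_1 − rank ∂_2 = (12 − 8) − 0 = 4, and there is no ∂_2, so H_1 ≅ Z^4.

As a check, the Euler characteristic is 9 − 12 = -3, which agrees with 1 − 4 = -3.

H_0 = Z,  H_1 = Z^4.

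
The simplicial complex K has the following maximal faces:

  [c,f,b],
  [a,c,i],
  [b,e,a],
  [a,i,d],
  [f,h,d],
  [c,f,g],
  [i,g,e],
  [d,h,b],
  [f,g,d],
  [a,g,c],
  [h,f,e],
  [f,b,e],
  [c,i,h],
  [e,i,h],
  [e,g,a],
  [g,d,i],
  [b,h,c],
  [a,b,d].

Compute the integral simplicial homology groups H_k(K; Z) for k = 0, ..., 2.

Take the total order a < b < c < d < e < f < g < h < i on the vertex set. Then K (dimension 2) consists of the simplices:

  0-simplices (9): a, b, c, d, e, f, g, h, i
  1-simplices (27): ab, ac, ad, ae, ag, ai, bc, bd, be, bf, bh, cf, cg, ch, ci, df, dg, dh, di, ef, eg, eh, ei, fg, fh, gi, hi
  2-simplices (18): abd, abe, acg, aci, adi, aeg, bcf, bch, bdh, bef, cfg, chi, dfg, dfh, dgi, efh, egi, ehi

Hence C_0 ≅ Z^9, C_1 ≅ Z^27, C_2 ≅ Z^18.

Boundary ∂_1: C_1 → C_0 maps an edge to its endpoints' difference, ∂[p,q] = q − p.
The resulting 9×27 matrix has rank 8, and its Smith normal form has invariant factors (1,1,1,1,1,1,1,1).

∂_2: C_2 → C_1 sends each 2-simplex [p,q,r] to [q,r] − [p,r] + [p,q]. For instance
  ∂chi = hi − ci + ch,
  ∂bcf = cf − bf + bc.
As a 27×18 matrix over Z this has rank 18, with invariant factors (1,1,1,1,1,1,1,1,1,1,1,1,1,1,1,1,1,2).

From H_k ≅ ker(∂_k) / im(∂_{k+1}) we obtain:

  H_0: rank C_0 − rank ∂_1 = 9 − 8 = 1, and the invariant factors of ∂_1 are all 1, so H_0 = Z.
  H_1: rank ker ∂_1 − rank ∂_2 = (27 − 8) − 18 = 1, and ∂_2 has invariant factor 2 > 1, so H_1 = Z ⊕ Z_2.
  H_2: rank ker ∂_2 − rank ∂_3 = (18 − 18) − 0 = 0, and there is no ∂_3, so H_2 = 0.

As a check, the Euler characteristic is 9 − 27 + 18 = 0, which agrees with 1 − 1 + 0 = 0.

H_0 = Z,  H_1 = Z ⊕ Z_2,  H_2 = 0.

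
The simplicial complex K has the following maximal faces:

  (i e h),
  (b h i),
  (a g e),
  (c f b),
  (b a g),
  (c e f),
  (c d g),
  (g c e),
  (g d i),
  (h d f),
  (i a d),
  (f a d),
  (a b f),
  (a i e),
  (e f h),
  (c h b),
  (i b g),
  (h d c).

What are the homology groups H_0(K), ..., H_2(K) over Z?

H_0 = Z,  H_1 = Z ⊕ Z/2Z,  H_2 = 0.

We work with the vertex ordering a < b < c < d < e < f < g < h < i. The simplices of K, each written with vertices in increasing order, are:

  0-simplices (9): a, b, c, d, e, f, g, h, i
  1-simplices (27): ab, ad, ae, af, ag, ai, bc, bf, bg, bh, bi, cd, ce, cf, cg, ch, df, dg, dh, di, ef, eg, eh, ei, fh, gi, hi
  2-simplices (18): abf, abg, adf, adi, aeg, aei, bcf, bch, bgi, bhi, cdg, cdh, cef, ceg, dfh, dgi, efh, ehi

Hence C_0 ≅ Z^9, C_1 ≅ Z^27, C_2 ≅ Z^18.

Boundary ∂_1: C_1 → C_0 maps an edge to its endpoints' difference, ∂[p,q] = q − p.
As a 9×27 matrix over Z this has rank 8, with invariant factors (1,1,1,1,1,1,1,1).

The boundary map ∂_2: C_2 → C_1 maps a triangle to the signed sum of its edges. For instance
  ∂efh = fh − eh + ef,
  ∂cdh = dh − ch + cd.
This gives a 27×18 integer matrix of rank 18; reducing to Smith normal form yields diagonal entries (1,1,1,1,1,1,1,1,1,1,1,1,1,1,1,1,1,2).

From H_k ≅ ker(∂_k) / im(∂_{k+1}) we obtain:

  H_0: rank C_0 − rank ∂_1 = 9 − 8 = 1, and the invariant factors of ∂_1 are all 1, so H_0 = Z.
  H_1: rank ker ∂_1 − rank ∂_2 = (27 − 8) − 18 = 1, and ∂_2 has invariant factor 2 > 1, so H_1 = Z ⊕ Z/2Z.
  H_2: rank ker ∂_2 − rank ∂_3 = (18 − 18) − 0 = 0, and there is no ∂_3, so H_2 = 0.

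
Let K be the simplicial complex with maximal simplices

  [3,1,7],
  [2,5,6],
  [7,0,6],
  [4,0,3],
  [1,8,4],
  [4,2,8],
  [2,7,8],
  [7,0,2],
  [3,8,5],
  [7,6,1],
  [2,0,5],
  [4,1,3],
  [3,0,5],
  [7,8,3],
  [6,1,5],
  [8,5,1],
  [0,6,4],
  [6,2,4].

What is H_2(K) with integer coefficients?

K has 9 vertices, 27 edges, 18 triangles.
rank ∂_2 = 18, rank ∂_3 = 0 ⇒ b_2 = 18 − 18 − 0 = 0. So H_2 ≅ 0.

H_2 ≅ 0.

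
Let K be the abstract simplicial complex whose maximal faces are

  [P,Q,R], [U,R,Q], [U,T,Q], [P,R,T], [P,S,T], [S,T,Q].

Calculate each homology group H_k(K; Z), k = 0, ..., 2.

H_0 = Z,  H_1 = Z,  H_2 = 0.

We work with the vertex ordering P < Q < R < S < T < U. The simplices of K, each written with vertices in increasing order, are:

  0-simplices (6): P, Q, R, S, T, U
  1-simplices (12): PQ, PR, PS, PT, QR, QS, QT, QU, RT, RU, ST, TU
  2-simplices (6): PQR, PRT, PST, QRU, QST, QTU

Hence C_0 ≅ Z^6, C_1 ≅ Z^12, C_2 ≅ Z^6.

∂_1: C_1 → C_0 is given by ∂[p,q] = [q] − [p]. For instance
  ∂QT = T − Q.
As a 6×12 matrix over Z this has rank 5, with invariant factors (1,1,1,1,1).

The boundary map ∂_2: C_2 → C_1 maps a triangle to the signed sum of its edges. For instance
  ∂PST = ST − PT + PS,
  ∂QTU = TU − QU + QT.
The resulting 12×6 matrix has rank 6, and its Smith normal form has invariant factors (1,1,1,1,1,1).

Now H_k = ker ∂_k / im ∂_{k+1}, so:

  H_0: rank C_0 − rank ∂_1 = 6 − 5 = 1, and the invariant factors of ∂_1 are all 1, so H_0 = Z.
  H_1: rank ker ∂_1 − rank ∂_2 = (12 − 5) − 6 = 1, and the invariant factors of ∂_2 are all 1, so H_1 = Z.
  H_2: rank ker ∂_2 − rank ∂_3 = (6 − 6) − 0 = 0, and there is no ∂_3, so H_2 = 0.

(K is a triangulation of the cylinder S^1 x I.)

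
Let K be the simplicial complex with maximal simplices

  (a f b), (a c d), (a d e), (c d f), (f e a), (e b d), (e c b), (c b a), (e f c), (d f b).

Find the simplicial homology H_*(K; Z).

Order the vertices as a < b < c < d < e < f. Listing each simplex with vertices in this order, K has dimension 2 with simplices:

  0-simplices (6): a, b, c, d, e, f
  1-simplices (15): ab, ac, ad, ae, af, bc, bd, be, bf, cd, ce, cf, de, df, ef
  2-simplices (10): abc, abf, acd, ade, aef, bce, bde, bdf, cdf, cef

Hence C_0 ≅ Z^6, C_1 ≅ Z^15, C_2 ≅ Z^10.

Boundary ∂_1: C_1 → C_0 is given by ∂[p,q] = [q] − [p].
The resulting 6×15 matrix has rank 5, and its Smith normal form has invariant factors (1,1,1,1,1).

Boundary ∂_2: C_2 → C_1 sends each 2-simplex [p,q,r] to [q,r] − [p,r] + [p,q]. For instance
  ∂ade = de − ae + ad,
  ∂cdf = df − cf + cd.
As a 15×10 matrix over Z this has rank 10, with invariant factors (1,1,1,1,1,1,1,1,1,2).

From H_k ≅ ker(∂_k) / im(∂_{k+1}) we obtain:

  H_0: rank C_0 − rank ∂_1 = 6 − 5 = 1, and the invariant factors of ∂_1 are all 1, so H_0 ≅ Z.
  H_1: rank ker ∂_1 − rank ∂_2 = (15 − 5) − 10 = 0, and ∂_2 has invariant factor 2 > 1, so H_1 ≅ Z_2.
  H_2: rank ker ∂_2 − rank ∂_3 = (10 − 10) − 0 = 0, and there is no ∂_3, so H_2 ≅ 0.

As a check, the Euler characteristic is 6 − 15 + 10 = 1, which agrees with 1 − 0 + 0 = 1.
(K is a triangulation of the real projective plane RP^2.)

H_0 ≅ Z,  H_1 ≅ Z_2,  H_2 = 0.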